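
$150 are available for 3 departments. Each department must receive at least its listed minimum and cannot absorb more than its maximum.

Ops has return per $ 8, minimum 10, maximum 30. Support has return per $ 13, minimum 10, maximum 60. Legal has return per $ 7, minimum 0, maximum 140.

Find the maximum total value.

1440

Meeting every minimum uses 10+10+0 = 20 $, leaving 130.
Order the departments by return per $: Support 13 > Ops 8 > Legal 7.
Give Support 50 more to hit its cap of 60 ; 80 left.
Ops: +20 to 30 (cap) ; 60 left.
Only 60 left; Legal takes them to reach 60.
Total = 8×30 + 13×60 + 7×60 = 1440.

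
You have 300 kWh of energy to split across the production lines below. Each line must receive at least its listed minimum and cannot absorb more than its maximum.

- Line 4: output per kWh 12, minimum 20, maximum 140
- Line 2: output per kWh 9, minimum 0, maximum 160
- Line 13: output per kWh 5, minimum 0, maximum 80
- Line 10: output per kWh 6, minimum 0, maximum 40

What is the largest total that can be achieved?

Meeting every minimum uses 20+0+0+0 = 20 kWh, leaving 280.
Rank by output per kWh: Line 4 12 > Line 2 9 > Line 10 6 > Line 13 5.
Give Line 4 120 more to hit its cap of 140 ; 160 left.
Give Line 2 160 more to hit its cap of 160 ; 0 left.
Total = 12×140 + 9×160 = 3120.

3120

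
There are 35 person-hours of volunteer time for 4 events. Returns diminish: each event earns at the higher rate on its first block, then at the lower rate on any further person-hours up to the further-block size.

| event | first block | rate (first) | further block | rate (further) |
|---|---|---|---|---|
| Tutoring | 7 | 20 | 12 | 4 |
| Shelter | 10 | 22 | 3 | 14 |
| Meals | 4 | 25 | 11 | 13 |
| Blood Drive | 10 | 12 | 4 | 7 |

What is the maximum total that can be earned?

Treat each block as its own option and order by rate: Meals/first 25 > Shelter/first 22 > Tutoring/first 20 > Shelter/second 14 > Meals/second 13 > Blood Drive/first 12 > Blood Drive/second 7 > Tutoring/second 4.
Meals/first (25): +4 → 31 left.
Fill Shelter first block (10 at 22) → 21 left.
Tutoring/first (20): +7 → 14 left.
Shelter/second (14): +3 → 11 left.
Fill Meals second block (11 at 13) → 0 left.
Total = 25×4 + 22×10 + 20×7 + 14×3 + 13×11 = 645.

645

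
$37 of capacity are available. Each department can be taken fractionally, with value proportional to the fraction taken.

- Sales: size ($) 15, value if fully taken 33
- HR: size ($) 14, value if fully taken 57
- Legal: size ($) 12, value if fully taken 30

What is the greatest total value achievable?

111.2

Rank by value-to-size ratio: HR 57/14≈4.07, Legal 30/12≈2.5, Sales 33/15≈2.2.
All 14 $ of HR fit (value 57) → 23 remain.
Legal: take in full, 12 $ for value 30 → 11 left.
11 $ left: a 11/15 share of Sales gives 33×11/15 = 24.2.
Total value = 111.2.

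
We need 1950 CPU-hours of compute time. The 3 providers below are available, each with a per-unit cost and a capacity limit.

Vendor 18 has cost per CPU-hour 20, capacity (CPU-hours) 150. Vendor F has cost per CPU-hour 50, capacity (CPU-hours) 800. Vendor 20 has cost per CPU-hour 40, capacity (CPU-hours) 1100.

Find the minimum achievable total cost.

Cheapest first:
Take 150 from Vendor 18 at 20 — need 1800 more.
Vendor 20 (40): use full 1100 — 700 CPU-hours to go.
Vendor F (50): take the remaining 700 — done.
Cost = 150×20 + 1100×40 + 700×50 = 82000.

82000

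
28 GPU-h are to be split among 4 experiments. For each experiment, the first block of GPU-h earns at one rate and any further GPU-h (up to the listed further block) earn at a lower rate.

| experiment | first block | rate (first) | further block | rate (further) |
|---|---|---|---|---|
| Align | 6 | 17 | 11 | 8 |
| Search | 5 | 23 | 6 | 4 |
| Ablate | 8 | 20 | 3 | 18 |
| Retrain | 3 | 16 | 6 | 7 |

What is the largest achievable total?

Treat each block as its own option and order by rate: Search/T1 23 > Ablate/T1 20 > Ablate/T2 18 > Align/T1 17 > Retrain/T1 16 > Align/T2 8 > Retrain/T2 7 > Search/T2 4.
Search/T1 (23): +5 ; 23 left.
Fill Ablate T1 block (8 at 20) ; 15 left.
Ablate/T2 (18): +3 ; 12 left.
Align T1 at 17: fill all 6 ; 6 left.
Retrain T1 at 16: fill all 3 ; 3 left.
Align T2 at 8: only 3 left, fill 3.
Total = 23×5 + 20×8 + 18×3 + 17×6 + 16×3 + 8×3 = 503.

503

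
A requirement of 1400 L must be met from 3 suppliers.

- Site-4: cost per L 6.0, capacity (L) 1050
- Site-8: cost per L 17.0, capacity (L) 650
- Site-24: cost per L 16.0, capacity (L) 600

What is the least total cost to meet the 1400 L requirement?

Fill from the cheapest supplier first.
Site-4 (6.0): use full 1050 → 350 L to go.
Take 350 from Site-24 at 16.0 to finish.
Site-8: unused.
Cost = 1050×6.0 + 350×16.0 = 11900.

11900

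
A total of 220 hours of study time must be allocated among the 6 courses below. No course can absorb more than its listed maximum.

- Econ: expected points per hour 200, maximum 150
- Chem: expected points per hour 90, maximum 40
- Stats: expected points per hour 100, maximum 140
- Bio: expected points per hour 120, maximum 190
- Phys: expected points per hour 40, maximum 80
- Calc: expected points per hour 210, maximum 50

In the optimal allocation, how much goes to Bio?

Highest expected points per hour first: Calc 210 > Econ 200 > Bio 120 > Stats 100 > Chem 90 > Phys 40.
Calc takes 50 to reach its cap of 50 — 170 left.
Econ: +150 to 150 (cap) — 20 left.
Only 20 left; Bio takes them to reach 20.

20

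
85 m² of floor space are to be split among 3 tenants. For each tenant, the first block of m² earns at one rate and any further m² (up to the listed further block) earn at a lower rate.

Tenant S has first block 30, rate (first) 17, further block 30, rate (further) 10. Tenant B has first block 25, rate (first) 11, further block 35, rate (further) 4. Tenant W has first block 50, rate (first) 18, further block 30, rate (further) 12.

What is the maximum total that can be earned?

1470

Treat each block as its own option and order by rate: Tenant W/T1 18 > Tenant S/T1 17 > Tenant W/T2 12 > Tenant B/T1 11 > Tenant S/T2 10 > Tenant B/T2 4.
Fill Tenant W T1 block (50 at 18) — 35 left.
Tenant S/T1 (17): +30 — 5 left.
Tenant W T2 at 12: only 5 left, fill 5.
Total = 18×50 + 17×30 + 12×5 = 1470.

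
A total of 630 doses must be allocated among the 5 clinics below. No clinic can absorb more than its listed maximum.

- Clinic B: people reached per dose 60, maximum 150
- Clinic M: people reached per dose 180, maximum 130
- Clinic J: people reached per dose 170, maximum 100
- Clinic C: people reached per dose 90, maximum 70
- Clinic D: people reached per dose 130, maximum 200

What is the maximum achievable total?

Highest people reached per dose first: Clinic M 180 > Clinic J 170 > Clinic D 130 > Clinic C 90 > Clinic B 60.
Give Clinic M 130 to hit its cap of 130 ; 500 left.
Clinic J takes 100 to reach its cap of 100 ; 400 left.
Clinic D: +200 to 200 (cap) ; 200 left.
Clinic C: +70 to 70 (cap) ; 130 left.
Only 130 left; Clinic B takes them to reach 130.
Total = 60×130 + 180×130 + 170×100 + 90×70 + 130×200 = 80500.

80500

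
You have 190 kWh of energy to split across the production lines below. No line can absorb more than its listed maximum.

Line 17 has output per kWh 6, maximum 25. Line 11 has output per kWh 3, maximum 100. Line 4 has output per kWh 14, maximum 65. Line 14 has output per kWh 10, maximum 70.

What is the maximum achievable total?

Order the production lines by output per kWh: Line 4 14 > Line 14 10 > Line 17 6 > Line 11 3.
Line 4 takes 65 to reach its cap of 65 → 125 left.
Line 14 takes 70 to reach its cap of 70 → 55 left.
Give Line 17 25 to hit its cap of 25 → 30 left.
Only 30 left; Line 11 takes them to reach 30.
Total = 6×25 + 3×30 + 14×65 + 10×70 = 1850.

1850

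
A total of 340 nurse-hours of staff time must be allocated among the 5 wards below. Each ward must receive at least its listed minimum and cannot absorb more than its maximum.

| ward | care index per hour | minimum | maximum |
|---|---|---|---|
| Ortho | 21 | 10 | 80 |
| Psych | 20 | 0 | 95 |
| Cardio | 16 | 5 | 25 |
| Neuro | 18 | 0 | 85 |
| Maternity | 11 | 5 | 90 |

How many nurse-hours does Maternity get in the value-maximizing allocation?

55

Meeting every minimum uses 10+0+5+0+5 = 20 nurse-hours, leaving 320.
Highest care index per hour first: Ortho 21 > Psych 20 > Neuro 18 > Cardio 16 > Maternity 11.
Ortho takes 70 more to reach its cap of 80 — 250 left.
Give Psych 95 more to hit its cap of 95 — 155 left.
Give Neuro 85 more to hit its cap of 85 — 70 left.
Give Cardio 20 more to hit its cap of 25 — 50 left.
Maternity has room for 85 more but only 50 remain, so it gets 55.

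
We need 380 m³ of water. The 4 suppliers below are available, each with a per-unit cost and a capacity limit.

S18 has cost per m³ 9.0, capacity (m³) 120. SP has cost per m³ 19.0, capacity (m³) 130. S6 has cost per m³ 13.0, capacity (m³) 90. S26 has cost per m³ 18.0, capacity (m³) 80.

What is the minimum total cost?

Fill from the cheapest supplier first.
S18 (9.0): use full 120 ; 260 m³ to go.
Take 90 from S6 at 13.0 ; need 170 more.
S26 (18.0): use full 80 ; 90 m³ to go.
SP at 19.0: take 90 of its 130 ; requirement met.
Cost = 120×9.0 + 90×13.0 + 80×18.0 + 90×19.0 = 5400.

5400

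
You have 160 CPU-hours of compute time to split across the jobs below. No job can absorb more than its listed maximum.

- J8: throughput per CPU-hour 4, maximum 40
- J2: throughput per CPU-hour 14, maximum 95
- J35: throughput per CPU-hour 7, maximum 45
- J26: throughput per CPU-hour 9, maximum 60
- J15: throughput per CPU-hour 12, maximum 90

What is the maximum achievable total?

Highest throughput per CPU-hour first: J2 14 > J15 12 > J26 9 > J35 7 > J8 4.
J2 takes 95 to reach its cap of 95 → 65 left.
J15: +65 (room for 90) → 65. Pool exhausted.
Total = 14×95 + 12×65 = 2110.

2110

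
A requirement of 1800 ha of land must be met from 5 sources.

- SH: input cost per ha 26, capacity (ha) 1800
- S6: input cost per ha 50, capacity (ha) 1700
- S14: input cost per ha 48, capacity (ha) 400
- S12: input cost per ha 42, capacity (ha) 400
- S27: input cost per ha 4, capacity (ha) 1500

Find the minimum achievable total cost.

13800

Fill from the cheapest source first.
S27 (4): use full 1500 → 300 ha to go.
SH (26): take the remaining 300 → done.
S12, S14, S6: unused.
Cost = 1500×4 + 300×26 = 13800.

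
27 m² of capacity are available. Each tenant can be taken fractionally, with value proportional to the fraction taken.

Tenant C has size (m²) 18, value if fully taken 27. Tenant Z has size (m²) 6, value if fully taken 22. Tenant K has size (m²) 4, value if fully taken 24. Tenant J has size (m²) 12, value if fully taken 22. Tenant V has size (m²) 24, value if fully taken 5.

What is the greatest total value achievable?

Best value per unit of size first: Tenant K 24/4≈6, Tenant Z 22/6≈3.67, Tenant J 22/12≈1.83, Tenant C 27/18≈1.5, Tenant V 5/24≈0.208.
Take all of Tenant K (4 m², value 24) — 23 m² left.
Tenant Z: take in full, 6 m² for value 22 — 17 left.
All 12 m² of Tenant J fit (value 22) — 5 remain.
Fill the last 5 m² with part of Tenant C: 5/18 of it earns 7.5.
Total value = 75.5.

75.5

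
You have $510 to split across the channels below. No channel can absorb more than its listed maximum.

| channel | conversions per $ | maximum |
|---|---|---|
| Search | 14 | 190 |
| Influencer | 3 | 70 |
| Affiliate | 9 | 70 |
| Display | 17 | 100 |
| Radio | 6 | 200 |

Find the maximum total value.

Rank by conversions per $: Display 17 > Search 14 > Affiliate 9 > Radio 6 > Influencer 3.
Display: +100 to 100 (cap) → 410 left.
Search: +190 to 190 (cap) → 220 left.
Affiliate takes 70 to reach its cap of 70 → 150 left.
Radio has room for 200 but only 150 remain, so it gets 150.
Total = 14×190 + 9×70 + 17×100 + 6×150 = 5890.

5890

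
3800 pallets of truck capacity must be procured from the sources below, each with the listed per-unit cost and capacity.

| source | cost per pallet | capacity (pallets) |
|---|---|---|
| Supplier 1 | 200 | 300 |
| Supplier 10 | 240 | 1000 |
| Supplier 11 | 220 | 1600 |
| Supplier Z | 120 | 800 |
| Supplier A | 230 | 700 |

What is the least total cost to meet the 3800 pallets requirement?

Fill from the cheapest source first.
Take 800 from Supplier Z at 120 → need 3000 more.
Supplier 1 (200): use full 300 → 2700 pallets to go.
Supplier 11 at 220: take all 1600 pallets → 1100 still needed.
Supplier A at 230: take all 700 pallets → 400 still needed.
Supplier 10 (240): take the remaining 400 → done.
Cost = 800×120 + 300×200 + 1600×220 + 700×230 + 400×240 = 765000.

765000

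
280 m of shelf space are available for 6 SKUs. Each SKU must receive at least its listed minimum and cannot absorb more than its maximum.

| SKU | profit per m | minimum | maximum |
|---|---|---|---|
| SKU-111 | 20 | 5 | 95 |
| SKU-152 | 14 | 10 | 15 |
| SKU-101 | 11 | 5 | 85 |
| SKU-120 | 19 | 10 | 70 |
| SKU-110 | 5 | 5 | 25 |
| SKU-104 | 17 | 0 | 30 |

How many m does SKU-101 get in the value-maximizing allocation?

65

Meeting every minimum uses 5+10+5+10+5+0 = 35 m, leaving 245.
Highest profit per m first: SKU-111 20 > SKU-120 19 > SKU-104 17 > SKU-152 14 > SKU-101 11 > SKU-110 5.
SKU-111: +90 to 95 (cap) ; 155 left.
SKU-120: +60 to 70 (cap) ; 95 left.
SKU-104 takes 30 more to reach its cap of 30 ; 65 left.
SKU-152: +5 to 15 (cap) ; 60 left.
Only 60 left; SKU-101 takes them to reach 65.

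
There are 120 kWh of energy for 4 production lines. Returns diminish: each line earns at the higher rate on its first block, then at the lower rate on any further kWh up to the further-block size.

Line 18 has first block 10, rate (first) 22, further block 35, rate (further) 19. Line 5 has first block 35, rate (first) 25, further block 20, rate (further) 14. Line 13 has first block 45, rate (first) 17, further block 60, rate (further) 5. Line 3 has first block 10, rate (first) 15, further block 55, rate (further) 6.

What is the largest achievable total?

2440

Treat each block as its own option and order by rate: Line 5/tier1 25 > Line 18/tier1 22 > Line 18/tier2 19 > Line 13/tier1 17 > Line 3/tier1 15 > Line 5/tier2 14 > Line 3/tier2 6 > Line 13/tier2 5.
Fill Line 5 tier1 block (35 at 25) — 85 left.
Line 18/tier1 (22): +10 — 75 left.
Fill Line 18 tier2 block (35 at 19) — 40 left.
Line 13/tier1: +40 of 45 at 17; pool empty.
Total = 25×35 + 22×10 + 19×35 + 17×40 = 2440.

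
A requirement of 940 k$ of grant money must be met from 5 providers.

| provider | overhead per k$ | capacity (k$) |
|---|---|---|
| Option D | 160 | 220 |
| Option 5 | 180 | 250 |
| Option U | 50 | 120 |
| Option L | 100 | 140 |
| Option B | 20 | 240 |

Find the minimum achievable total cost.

99600

Use providers in increasing cost order.
Take 240 from Option B at 20 → need 700 more.
Option U (50): use full 120 → 580 k$ to go.
Option L (100): use full 140 → 440 k$ to go.
Option D (160): use full 220 → 220 k$ to go.
Option 5 at 180: take 220 of its 250 → requirement met.
Cost = 240×20 + 120×50 + 140×100 + 220×160 + 220×180 = 99600.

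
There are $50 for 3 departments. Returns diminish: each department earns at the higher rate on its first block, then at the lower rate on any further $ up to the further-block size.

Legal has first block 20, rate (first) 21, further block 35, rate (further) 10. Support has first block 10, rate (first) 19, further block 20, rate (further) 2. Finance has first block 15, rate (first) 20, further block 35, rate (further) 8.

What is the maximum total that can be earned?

Rank every tier by rate: Legal/tier1 21 > Finance/tier1 20 > Support/tier1 19 > Legal/tier2 10 > Finance/tier2 8 > Support/tier2 2.
Fill Legal tier1 block (20 at 21) → 30 left.
Fill Finance tier1 block (15 at 20) → 15 left.
Fill Support tier1 block (10 at 19) → 5 left.
Legal/tier2: +5 of 35 at 10; pool empty.
Total = 21×20 + 20×15 + 19×10 + 10×5 = 960.

960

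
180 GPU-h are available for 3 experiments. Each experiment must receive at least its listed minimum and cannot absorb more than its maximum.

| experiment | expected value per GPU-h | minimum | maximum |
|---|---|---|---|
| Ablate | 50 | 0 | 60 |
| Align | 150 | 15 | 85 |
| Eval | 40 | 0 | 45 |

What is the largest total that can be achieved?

17150

Meeting every minimum uses 0+15+0 = 15 GPU-h, leaving 165.
Rank by expected value per GPU-h: Align 150 > Ablate 50 > Eval 40.
Give Align 70 more to hit its cap of 85 ; 95 left.
Ablate: +60 to 60 (cap) ; 35 left.
Only 35 left; Eval takes them to reach 35.
Total = 50×60 + 150×85 + 40×35 = 17150.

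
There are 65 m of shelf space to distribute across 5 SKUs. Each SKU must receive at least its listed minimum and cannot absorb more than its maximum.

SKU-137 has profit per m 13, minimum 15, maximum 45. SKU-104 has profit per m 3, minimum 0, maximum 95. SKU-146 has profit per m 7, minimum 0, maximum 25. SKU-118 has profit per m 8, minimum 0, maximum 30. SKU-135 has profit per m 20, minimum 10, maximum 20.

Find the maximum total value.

985

Meeting every minimum uses 15+0+0+0+10 = 25 m, leaving 40.
Highest profit per m first: SKU-135 20 > SKU-137 13 > SKU-118 8 > SKU-146 7 > SKU-104 3.
SKU-135: +10 to 20 (cap) ; 30 left.
Give SKU-137 30 more to hit its cap of 45 ; 0 left.
Total = 13×45 + 20×20 = 985.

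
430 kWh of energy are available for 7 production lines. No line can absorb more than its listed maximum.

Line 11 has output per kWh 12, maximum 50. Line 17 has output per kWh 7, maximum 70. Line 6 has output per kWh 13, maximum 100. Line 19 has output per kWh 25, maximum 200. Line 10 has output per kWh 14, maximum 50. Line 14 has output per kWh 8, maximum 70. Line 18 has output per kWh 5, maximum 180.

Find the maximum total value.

7840

Rank by output per kWh: Line 19 25 > Line 10 14 > Line 6 13 > Line 11 12 > Line 14 8 > Line 17 7 > Line 18 5.
Line 19 takes 200 to reach its cap of 200 — 230 left.
Line 10 takes 50 to reach its cap of 50 — 180 left.
Give Line 6 100 to hit its cap of 100 — 80 left.
Line 11: +50 to 50 (cap) — 30 left.
Line 14 has room for 70 but only 30 remain, so it gets 30.
Total = 12×50 + 13×100 + 25×200 + 14×50 + 8×30 = 7840.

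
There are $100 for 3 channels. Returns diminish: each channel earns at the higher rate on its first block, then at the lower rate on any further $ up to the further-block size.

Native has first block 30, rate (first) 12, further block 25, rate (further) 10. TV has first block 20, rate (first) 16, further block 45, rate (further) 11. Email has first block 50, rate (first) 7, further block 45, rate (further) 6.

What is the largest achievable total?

Treat each block as its own option and order by rate: TV/T1 16 > Native/T1 12 > TV/T2 11 > Native/T2 10 > Email/T1 7 > Email/T2 6.
Fill TV T1 block (20 at 16) — 80 left.
Native/T1 (12): +30 — 50 left.
TV/T2 (11): +45 — 5 left.
Native/T2: +5 of 25 at 10; pool empty.
Total = 16×20 + 12×30 + 11×45 + 10×5 = 1225.

1225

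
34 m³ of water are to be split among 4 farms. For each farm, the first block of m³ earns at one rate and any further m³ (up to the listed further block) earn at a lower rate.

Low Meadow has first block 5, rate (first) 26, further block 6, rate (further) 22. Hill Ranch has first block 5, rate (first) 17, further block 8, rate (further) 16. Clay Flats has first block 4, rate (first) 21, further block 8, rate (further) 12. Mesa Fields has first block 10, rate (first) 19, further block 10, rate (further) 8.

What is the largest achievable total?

Order all 8 blocks by rate: Low Meadow/T1 26 > Low Meadow/T2 22 > Clay Flats/T1 21 > Mesa Fields/T1 19 > Hill Ranch/T1 17 > Hill Ranch/T2 16 > Clay Flats/T2 12 > Mesa Fields/T2 8.
Fill Low Meadow T1 block (5 at 26) → 29 left.
Low Meadow/T2 (22): +6 → 23 left.
Fill Clay Flats T1 block (4 at 21) → 19 left.
Mesa Fields/T1 (19): +10 → 9 left.
Fill Hill Ranch T1 block (5 at 17) → 4 left.
4 remain; put them into Hill Ranch T2 at 16.
Total = 26×5 + 22×6 + 21×4 + 19×10 + 17×5 + 16×4 = 685.

685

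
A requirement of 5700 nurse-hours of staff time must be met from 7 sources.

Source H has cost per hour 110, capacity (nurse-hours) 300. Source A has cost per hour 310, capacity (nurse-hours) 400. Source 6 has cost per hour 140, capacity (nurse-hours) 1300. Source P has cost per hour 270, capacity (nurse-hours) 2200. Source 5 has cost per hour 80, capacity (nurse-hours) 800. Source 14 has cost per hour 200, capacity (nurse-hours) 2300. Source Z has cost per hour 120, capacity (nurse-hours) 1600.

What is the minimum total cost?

Cheapest first:
Source 5 at 80: take all 800 nurse-hours ; 4900 still needed.
Take 300 from Source H at 110 ; need 4600 more.
Take 1600 from Source Z at 120 ; need 3000 more.
Take 1300 from Source 6 at 140 ; need 1700 more.
Take 1700 from Source 14 at 200 to finish.
Source P, Source A: unused.
Cost = 800×80 + 300×110 + 1600×120 + 1300×140 + 1700×200 = 811000.

811000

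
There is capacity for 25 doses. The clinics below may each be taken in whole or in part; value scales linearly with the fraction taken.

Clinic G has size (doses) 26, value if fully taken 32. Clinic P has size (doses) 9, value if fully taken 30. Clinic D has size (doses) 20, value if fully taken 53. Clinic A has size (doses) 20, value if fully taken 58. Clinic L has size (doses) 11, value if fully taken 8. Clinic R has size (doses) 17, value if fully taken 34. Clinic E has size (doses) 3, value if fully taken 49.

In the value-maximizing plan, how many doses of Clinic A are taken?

13

Best value per unit of size first: Clinic E 49/3≈16.3, Clinic P 30/9≈3.33, Clinic A 58/20≈2.9, Clinic D 53/20≈2.65, Clinic R 34/17≈2, Clinic G 32/26≈1.23, Clinic L 8/11≈0.727.
All 3 doses of Clinic E fit (value 49) — 22 remain.
All 9 doses of Clinic P fit (value 30) — 13 remain.
Only 13 doses remain; take 13/20 of Clinic A for value 58×13/20 = 37.7.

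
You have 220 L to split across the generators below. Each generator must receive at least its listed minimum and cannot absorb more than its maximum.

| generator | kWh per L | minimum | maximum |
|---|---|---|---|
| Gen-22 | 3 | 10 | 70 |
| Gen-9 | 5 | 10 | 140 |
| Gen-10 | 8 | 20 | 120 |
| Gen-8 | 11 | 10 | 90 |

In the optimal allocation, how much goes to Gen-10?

Meeting every minimum uses 10+10+20+10 = 50 L, leaving 170.
Highest kWh per L first: Gen-8 11 > Gen-10 8 > Gen-9 5 > Gen-22 3.
Give Gen-8 80 more to hit its cap of 90 → 90 left.
Gen-10 has room for 100 more but only 90 remain, so it gets 110.

110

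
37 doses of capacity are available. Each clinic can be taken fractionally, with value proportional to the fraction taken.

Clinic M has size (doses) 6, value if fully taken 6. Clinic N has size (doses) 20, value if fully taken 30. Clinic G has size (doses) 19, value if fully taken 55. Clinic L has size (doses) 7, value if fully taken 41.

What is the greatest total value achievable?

112.5

Best value per unit of size first: Clinic L 41/7≈5.86, Clinic G 55/19≈2.89, Clinic N 30/20≈1.5, Clinic M 6/6≈1.
All 7 doses of Clinic L fit (value 41) — 30 remain.
Clinic G: take in full, 19 doses for value 55 — 11 left.
11 doses left: a 11/20 share of Clinic N gives 30×11/20 = 16.5.
Total value = 112.5.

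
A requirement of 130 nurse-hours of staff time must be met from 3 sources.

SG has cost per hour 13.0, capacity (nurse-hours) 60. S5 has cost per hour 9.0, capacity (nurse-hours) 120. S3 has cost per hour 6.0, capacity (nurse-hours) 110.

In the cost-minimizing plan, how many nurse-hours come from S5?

Use sources in increasing cost order.
Take 110 from S3 at 6.0 → need 20 more.
S5 (9.0): take the remaining 20 → done.
SG: unused.

20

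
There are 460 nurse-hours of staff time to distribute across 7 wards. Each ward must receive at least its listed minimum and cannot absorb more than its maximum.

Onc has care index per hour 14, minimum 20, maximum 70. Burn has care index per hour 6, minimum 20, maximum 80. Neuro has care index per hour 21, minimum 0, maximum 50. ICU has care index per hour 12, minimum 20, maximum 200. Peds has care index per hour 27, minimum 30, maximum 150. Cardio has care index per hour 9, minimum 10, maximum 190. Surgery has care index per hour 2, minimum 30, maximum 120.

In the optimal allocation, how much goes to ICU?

Meeting every minimum uses 20+20+0+20+30+10+30 = 130 nurse-hours, leaving 330.
Highest care index per hour first: Peds 27 > Neuro 21 > Onc 14 > ICU 12 > Cardio 9 > Burn 6 > Surgery 2.
Give Peds 120 more to hit its cap of 150 → 210 left.
Neuro: +50 to 50 (cap) → 160 left.
Onc: +50 to 70 (cap) → 110 left.
ICU: +110 (room for 180) → 130. Pool exhausted.

130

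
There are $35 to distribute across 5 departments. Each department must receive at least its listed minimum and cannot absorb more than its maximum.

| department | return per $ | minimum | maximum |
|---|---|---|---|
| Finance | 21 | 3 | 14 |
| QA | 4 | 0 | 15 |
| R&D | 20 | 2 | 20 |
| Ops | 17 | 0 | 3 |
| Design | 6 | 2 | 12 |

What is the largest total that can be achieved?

686

Meeting every minimum uses 3+0+2+0+2 = 7 $, leaving 28.
Rank by return per $: Finance 21 > R&D 20 > Ops 17 > Design 6 > QA 4.
Give Finance 11 more to hit its cap of 14 ; 17 left.
R&D: +17 (room for 18) → 19. Pool exhausted.
Total = 21×14 + 20×19 + 6×2 = 686.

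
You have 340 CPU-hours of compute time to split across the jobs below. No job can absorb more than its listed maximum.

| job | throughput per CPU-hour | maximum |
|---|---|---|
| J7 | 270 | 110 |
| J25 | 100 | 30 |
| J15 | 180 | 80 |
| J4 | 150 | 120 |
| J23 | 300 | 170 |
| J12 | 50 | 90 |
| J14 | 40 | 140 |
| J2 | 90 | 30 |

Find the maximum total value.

Order the jobs by throughput per CPU-hour: J23 300 > J7 270 > J15 180 > J4 150 > J25 100 > J2 90 > J12 50 > J14 40.
Give J23 170 to hit its cap of 170 ; 170 left.
J7 takes 110 to reach its cap of 110 ; 60 left.
J15 has room for 80 but only 60 remain, so it gets 60.
Total = 270×110 + 180×60 + 300×170 = 91500.

91500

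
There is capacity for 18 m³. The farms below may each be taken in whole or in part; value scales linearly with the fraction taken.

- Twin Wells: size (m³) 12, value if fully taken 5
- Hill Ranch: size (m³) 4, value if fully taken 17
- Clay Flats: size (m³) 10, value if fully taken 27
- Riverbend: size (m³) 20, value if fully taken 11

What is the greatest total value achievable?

46.2

Rank by value-to-size ratio: Hill Ranch 17/4≈4.25, Clay Flats 27/10≈2.7, Riverbend 11/20≈0.55, Twin Wells 5/12≈0.417.
Take all of Hill Ranch (4 m³, value 17) — 14 m³ left.
Take all of Clay Flats (10 m³, value 27) — 4 m³ left.
Only 4 m³ remain; take 4/20 of Riverbend for value 11×4/20 = 2.2.
Total value = 46.2.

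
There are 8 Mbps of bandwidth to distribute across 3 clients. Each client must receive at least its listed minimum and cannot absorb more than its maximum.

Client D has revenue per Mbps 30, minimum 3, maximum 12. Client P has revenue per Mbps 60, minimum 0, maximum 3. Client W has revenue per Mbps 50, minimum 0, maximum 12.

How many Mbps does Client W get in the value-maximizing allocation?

2

Meeting every minimum uses 3+0+0 = 3 Mbps, leaving 5.
Highest revenue per Mbps first: Client P 60 > Client W 50 > Client D 30.
Give Client P 3 more to hit its cap of 3 → 2 left.
Only 2 left; Client W takes them to reach 2.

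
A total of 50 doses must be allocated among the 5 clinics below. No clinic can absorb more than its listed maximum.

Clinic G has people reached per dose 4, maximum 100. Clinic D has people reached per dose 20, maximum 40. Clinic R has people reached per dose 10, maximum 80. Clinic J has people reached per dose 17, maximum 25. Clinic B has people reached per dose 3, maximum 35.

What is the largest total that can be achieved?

Highest people reached per dose first: Clinic D 20 > Clinic J 17 > Clinic R 10 > Clinic G 4 > Clinic B 3.
Clinic D takes 40 to reach its cap of 40 → 10 left.
Clinic J has room for 25 but only 10 remain, so it gets 10.
Total = 20×40 + 17×10 = 970.

970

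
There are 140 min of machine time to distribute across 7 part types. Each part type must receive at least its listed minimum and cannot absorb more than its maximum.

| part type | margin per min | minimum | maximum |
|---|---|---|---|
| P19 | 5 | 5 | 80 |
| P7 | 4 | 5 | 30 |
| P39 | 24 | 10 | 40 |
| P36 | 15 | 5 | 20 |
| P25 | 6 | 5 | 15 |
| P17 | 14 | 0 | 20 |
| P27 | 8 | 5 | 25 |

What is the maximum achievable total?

1925

Meeting every minimum uses 5+5+10+5+5+0+5 = 35 min, leaving 105.
Rank by margin per min: P39 24 > P36 15 > P17 14 > P27 8 > P25 6 > P19 5 > P7 4.
P39: +30 to 40 (cap) → 75 left.
P36 takes 15 more to reach its cap of 20 → 60 left.
P17: +20 to 20 (cap) → 40 left.
P27 takes 20 more to reach its cap of 25 → 20 left.
P25: +10 to 15 (cap) → 10 left.
P19: +10 (room for 75) → 15. Pool exhausted.
Total = 5×15 + 4×5 + 24×40 + 15×20 + 6×15 + 14×20 + 8×25 = 1925.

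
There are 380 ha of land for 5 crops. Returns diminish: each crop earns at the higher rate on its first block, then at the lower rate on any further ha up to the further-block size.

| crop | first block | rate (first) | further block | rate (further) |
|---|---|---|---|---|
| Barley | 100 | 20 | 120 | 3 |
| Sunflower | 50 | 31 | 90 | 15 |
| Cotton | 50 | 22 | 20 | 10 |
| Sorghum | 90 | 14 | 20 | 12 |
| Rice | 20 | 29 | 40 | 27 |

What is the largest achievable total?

Order all 10 blocks by rate: Sunflower/first 31 > Rice/first 29 > Rice/second 27 > Cotton/first 22 > Barley/first 20 > Sunflower/second 15 > Sorghum/first 14 > Sorghum/second 12 > Cotton/second 10 > Barley/second 3.
Sunflower/first (31): +50 ; 330 left.
Fill Rice first block (20 at 29) ; 310 left.
Rice second at 27: fill all 40 ; 270 left.
Cotton first at 22: fill all 50 ; 220 left.
Fill Barley first block (100 at 20) ; 120 left.
Sunflower/second (15): +90 ; 30 left.
Sorghum first at 14: only 30 left, fill 30.
Total = 31×50 + 29×20 + 27×40 + 22×50 + 20×100 + 15×90 + 14×30 = 8080.

8080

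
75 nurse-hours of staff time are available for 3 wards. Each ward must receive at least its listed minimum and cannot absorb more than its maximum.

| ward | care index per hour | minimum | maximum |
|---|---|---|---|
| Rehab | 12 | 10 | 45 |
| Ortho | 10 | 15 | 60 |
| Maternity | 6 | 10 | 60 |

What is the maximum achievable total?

800

Meeting every minimum uses 10+15+10 = 35 nurse-hours, leaving 40.
Order the wards by care index per hour: Rehab 12 > Ortho 10 > Maternity 6.
Give Rehab 35 more to hit its cap of 45 — 5 left.
Only 5 left; Ortho takes them to reach 20.
Total = 12×45 + 10×20 + 6×10 = 800.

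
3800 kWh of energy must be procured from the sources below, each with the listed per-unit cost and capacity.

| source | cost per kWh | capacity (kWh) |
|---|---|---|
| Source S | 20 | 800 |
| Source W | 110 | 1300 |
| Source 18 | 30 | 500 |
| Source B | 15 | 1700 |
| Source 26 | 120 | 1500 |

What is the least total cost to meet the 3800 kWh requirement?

Cheapest first:
Source B at 15: take all 1700 kWh → 2100 still needed.
Source S at 20: take all 800 kWh → 1300 still needed.
Take 500 from Source 18 at 30 → need 800 more.
Source W at 110: take 800 of its 1300 → requirement met.
Source 26: unused.
Cost = 1700×15 + 800×20 + 500×30 + 800×110 = 144500.

144500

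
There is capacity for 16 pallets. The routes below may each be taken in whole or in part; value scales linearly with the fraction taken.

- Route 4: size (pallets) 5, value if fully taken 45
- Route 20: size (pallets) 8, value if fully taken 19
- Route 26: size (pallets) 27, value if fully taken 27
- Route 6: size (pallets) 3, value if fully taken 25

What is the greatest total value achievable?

89

Best value per unit of size first: Route 4 45/5≈9, Route 6 25/3≈8.33, Route 20 19/8≈2.38, Route 26 27/27≈1.
Route 4: take in full, 5 pallets for value 45 → 11 left.
Take all of Route 6 (3 pallets, value 25) → 8 pallets left.
Take all of Route 20 (8 pallets, value 19) → 0 pallets left.
Total value = 89.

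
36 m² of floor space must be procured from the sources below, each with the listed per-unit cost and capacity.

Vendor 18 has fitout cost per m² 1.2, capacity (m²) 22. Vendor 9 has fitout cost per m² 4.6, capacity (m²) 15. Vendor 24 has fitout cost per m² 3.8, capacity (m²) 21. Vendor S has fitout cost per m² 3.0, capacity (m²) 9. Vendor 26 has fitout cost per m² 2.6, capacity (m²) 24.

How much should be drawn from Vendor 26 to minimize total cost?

14

Fill from the cheapest source first.
Vendor 18 (1.2): use full 22 → 14 m² to go.
Vendor 26 (2.6): take the remaining 14 → done.
Vendor S, Vendor 24, Vendor 9: unused.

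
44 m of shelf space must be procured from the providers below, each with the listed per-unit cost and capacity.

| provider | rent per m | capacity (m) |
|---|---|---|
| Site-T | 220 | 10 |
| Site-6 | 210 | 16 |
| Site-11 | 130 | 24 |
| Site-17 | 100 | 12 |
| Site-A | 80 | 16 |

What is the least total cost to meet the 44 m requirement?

Fill from the cheapest provider first.
Take 16 from Site-A at 80 ; need 28 more.
Take 12 from Site-17 at 100 ; need 16 more.
Site-11 at 130: take 16 of its 24 ; requirement met.
Site-6, Site-T: unused.
Cost = 16×80 + 12×100 + 16×130 = 4560.

4560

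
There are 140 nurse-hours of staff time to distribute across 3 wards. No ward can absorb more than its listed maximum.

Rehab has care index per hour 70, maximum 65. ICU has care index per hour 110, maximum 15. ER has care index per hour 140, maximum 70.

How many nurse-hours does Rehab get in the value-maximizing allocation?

55

Order the wards by care index per hour: ER 140 > ICU 110 > Rehab 70.
ER: +70 to 70 (cap) → 70 left.
Give ICU 15 to hit its cap of 15 → 55 left.
Rehab: +55 (room for 65) → 55. Pool exhausted.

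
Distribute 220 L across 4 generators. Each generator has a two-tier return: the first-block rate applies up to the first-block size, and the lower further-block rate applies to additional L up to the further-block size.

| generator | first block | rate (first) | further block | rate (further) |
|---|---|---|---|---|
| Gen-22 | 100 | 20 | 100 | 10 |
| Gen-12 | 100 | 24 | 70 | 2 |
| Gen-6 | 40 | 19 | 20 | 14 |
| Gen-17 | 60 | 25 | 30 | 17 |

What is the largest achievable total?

Rank every tier by rate: Gen-17/T1 25 > Gen-12/T1 24 > Gen-22/T1 20 > Gen-6/T1 19 > Gen-17/T2 17 > Gen-6/T2 14 > Gen-22/T2 10 > Gen-12/T2 2.
Gen-17 T1 at 25: fill all 60 ; 160 left.
Gen-12/T1 (24): +100 ; 60 left.
60 remain; put them into Gen-22 T1 at 20.
Total = 25×60 + 24×100 + 20×60 = 5100.

5100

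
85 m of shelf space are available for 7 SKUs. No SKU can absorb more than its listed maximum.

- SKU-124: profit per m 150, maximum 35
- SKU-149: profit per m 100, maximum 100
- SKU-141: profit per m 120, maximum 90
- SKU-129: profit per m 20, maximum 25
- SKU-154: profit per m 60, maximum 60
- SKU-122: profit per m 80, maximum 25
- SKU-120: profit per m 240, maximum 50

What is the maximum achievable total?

Highest profit per m first: SKU-120 240 > SKU-124 150 > SKU-141 120 > SKU-149 100 > SKU-122 80 > SKU-154 60 > SKU-129 20.
SKU-120 takes 50 to reach its cap of 50 ; 35 left.
SKU-124: +35 to 35 (cap) ; 0 left.
Total = 150×35 + 240×50 = 17250.

17250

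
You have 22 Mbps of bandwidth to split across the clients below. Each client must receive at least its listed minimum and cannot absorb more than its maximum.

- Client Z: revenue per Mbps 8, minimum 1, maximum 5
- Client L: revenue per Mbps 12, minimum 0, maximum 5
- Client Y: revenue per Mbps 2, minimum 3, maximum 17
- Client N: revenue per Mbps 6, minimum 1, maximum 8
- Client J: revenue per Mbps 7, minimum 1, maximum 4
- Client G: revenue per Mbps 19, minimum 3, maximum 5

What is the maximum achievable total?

228

Meeting every minimum uses 1+0+3+1+1+3 = 9 Mbps, leaving 13.
Rank by revenue per Mbps: Client G 19 > Client L 12 > Client Z 8 > Client J 7 > Client N 6 > Client Y 2.
Client G takes 2 more to reach its cap of 5 → 11 left.
Give Client L 5 more to hit its cap of 5 → 6 left.
Client Z takes 4 more to reach its cap of 5 → 2 left.
Only 2 left; Client J takes them to reach 3.
Total = 8×5 + 12×5 + 2×3 + 6×1 + 7×3 + 19×5 = 228.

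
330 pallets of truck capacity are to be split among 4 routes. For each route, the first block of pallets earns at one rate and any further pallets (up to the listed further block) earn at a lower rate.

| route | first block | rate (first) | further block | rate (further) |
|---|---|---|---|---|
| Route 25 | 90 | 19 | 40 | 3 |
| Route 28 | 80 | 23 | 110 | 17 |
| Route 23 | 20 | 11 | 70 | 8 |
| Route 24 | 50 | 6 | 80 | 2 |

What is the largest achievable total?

Rank every tier by rate: Route 28/T1 23 > Route 25/T1 19 > Route 28/T2 17 > Route 23/T1 11 > Route 23/T2 8 > Route 24/T1 6 > Route 25/T2 3 > Route 24/T2 2.
Route 28/T1 (23): +80 — 250 left.
Route 25/T1 (19): +90 — 160 left.
Fill Route 28 T2 block (110 at 17) — 50 left.
Route 23 T1 at 11: fill all 20 — 30 left.
Route 23/T2: +30 of 70 at 8; pool empty.
Total = 23×80 + 19×90 + 17×110 + 11×20 + 8×30 = 5880.

5880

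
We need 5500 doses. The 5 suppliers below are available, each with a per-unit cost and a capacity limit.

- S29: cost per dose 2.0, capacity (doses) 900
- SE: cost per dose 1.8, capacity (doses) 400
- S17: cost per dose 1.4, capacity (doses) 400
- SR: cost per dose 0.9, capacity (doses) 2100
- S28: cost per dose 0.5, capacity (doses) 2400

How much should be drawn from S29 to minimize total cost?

Use suppliers in increasing cost order.
S28 at 0.5: take all 2400 doses → 3100 still needed.
SR (0.9): use full 2100 → 1000 doses to go.
S17 at 1.4: take all 400 doses → 600 still needed.
SE at 1.8: take all 400 doses → 200 still needed.
S29 (2.0): take the remaining 200 → done.

200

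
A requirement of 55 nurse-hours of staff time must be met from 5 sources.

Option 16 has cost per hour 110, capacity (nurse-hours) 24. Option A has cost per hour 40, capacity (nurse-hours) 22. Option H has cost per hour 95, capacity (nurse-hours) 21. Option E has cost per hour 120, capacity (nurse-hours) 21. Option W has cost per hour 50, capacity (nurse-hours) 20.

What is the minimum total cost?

3115

Use sources in increasing cost order.
Option A (40): use full 22 — 33 nurse-hours to go.
Option W at 50: take all 20 nurse-hours — 13 still needed.
Option H at 95: take 13 of its 21 — requirement met.
Option 16, Option E: unused.
Cost = 22×40 + 20×50 + 13×95 = 3115.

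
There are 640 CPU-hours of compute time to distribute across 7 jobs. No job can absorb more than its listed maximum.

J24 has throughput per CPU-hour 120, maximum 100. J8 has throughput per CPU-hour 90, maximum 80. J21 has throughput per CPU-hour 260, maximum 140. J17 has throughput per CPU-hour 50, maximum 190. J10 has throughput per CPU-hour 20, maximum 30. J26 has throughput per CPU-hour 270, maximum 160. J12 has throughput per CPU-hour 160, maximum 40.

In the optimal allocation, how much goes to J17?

120

Rank by throughput per CPU-hour: J26 270 > J21 260 > J12 160 > J24 120 > J8 90 > J17 50 > J10 20.
Give J26 160 to hit its cap of 160 — 480 left.
J21: +140 to 140 (cap) — 340 left.
J12 takes 40 to reach its cap of 40 — 300 left.
J24 takes 100 to reach its cap of 100 — 200 left.
J8: +80 to 80 (cap) — 120 left.
J17: +120 (room for 190) → 120. Pool exhausted.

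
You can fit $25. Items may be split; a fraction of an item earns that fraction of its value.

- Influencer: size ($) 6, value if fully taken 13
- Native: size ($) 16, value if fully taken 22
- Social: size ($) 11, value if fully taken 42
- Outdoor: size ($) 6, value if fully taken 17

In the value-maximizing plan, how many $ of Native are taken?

2

Best value per unit of size first: Social 42/11≈3.82, Outdoor 17/6≈2.83, Influencer 13/6≈2.17, Native 22/16≈1.38.
Social: take in full, 11 $ for value 42 → 14 left.
All 6 $ of Outdoor fit (value 17) → 8 remain.
Take all of Influencer (6 $, value 13) → 2 $ left.
2 $ left: a 2/16 share of Native gives 22×2/16 = 2.75.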